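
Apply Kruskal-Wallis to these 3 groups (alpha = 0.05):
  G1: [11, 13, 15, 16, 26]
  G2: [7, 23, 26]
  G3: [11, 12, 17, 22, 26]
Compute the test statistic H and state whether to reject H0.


Step 1: Combine all N = 13 observations and assign midranks.
sorted (value, group, rank): (7,G2,1), (11,G1,2.5), (11,G3,2.5), (12,G3,4), (13,G1,5), (15,G1,6), (16,G1,7), (17,G3,8), (22,G3,9), (23,G2,10), (26,G1,12), (26,G2,12), (26,G3,12)
Step 2: Sum ranks within each group.
R_1 = 32.5 (n_1 = 5)
R_2 = 23 (n_2 = 3)
R_3 = 35.5 (n_3 = 5)
Step 3: H = 12/(N(N+1)) * sum(R_i^2/n_i) - 3(N+1)
     = 12/(13*14) * (32.5^2/5 + 23^2/3 + 35.5^2/5) - 3*14
     = 0.065934 * 639.633 - 42
     = 0.173626.
Step 4: Ties present; correction factor C = 1 - 30/(13^3 - 13) = 0.986264. Corrected H = 0.173626 / 0.986264 = 0.176045.
Step 5: Under H0, H ~ chi^2(2); p-value = 0.915740.
Step 6: alpha = 0.05. fail to reject H0.

H = 0.1760, df = 2, p = 0.915740, fail to reject H0.


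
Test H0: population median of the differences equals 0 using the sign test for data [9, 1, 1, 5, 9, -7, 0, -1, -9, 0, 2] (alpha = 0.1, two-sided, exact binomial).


Step 1: Discard zero differences. Original n = 11; n_eff = number of nonzero differences = 9.
Nonzero differences (with sign): +9, +1, +1, +5, +9, -7, -1, -9, +2
Step 2: Count signs: positive = 6, negative = 3.
Step 3: Under H0: P(positive) = 0.5, so the number of positives S ~ Bin(9, 0.5).
Step 4: Two-sided exact p-value = sum of Bin(9,0.5) probabilities at or below the observed probability = 0.507812.
Step 5: alpha = 0.1. fail to reject H0.

n_eff = 9, pos = 6, neg = 3, p = 0.507812, fail to reject H0.


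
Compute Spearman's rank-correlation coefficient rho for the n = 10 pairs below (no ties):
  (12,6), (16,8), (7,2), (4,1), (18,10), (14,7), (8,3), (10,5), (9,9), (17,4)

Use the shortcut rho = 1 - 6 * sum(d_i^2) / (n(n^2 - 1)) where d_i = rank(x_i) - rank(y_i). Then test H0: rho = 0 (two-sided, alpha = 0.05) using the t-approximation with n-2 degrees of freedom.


Step 1: Rank x and y separately (midranks; no ties here).
rank(x): 12->6, 16->8, 7->2, 4->1, 18->10, 14->7, 8->3, 10->5, 9->4, 17->9
rank(y): 6->6, 8->8, 2->2, 1->1, 10->10, 7->7, 3->3, 5->5, 9->9, 4->4
Step 2: d_i = R_x(i) - R_y(i); compute d_i^2.
  (6-6)^2=0, (8-8)^2=0, (2-2)^2=0, (1-1)^2=0, (10-10)^2=0, (7-7)^2=0, (3-3)^2=0, (5-5)^2=0, (4-9)^2=25, (9-4)^2=25
sum(d^2) = 50.
Step 3: rho = 1 - 6*50 / (10*(10^2 - 1)) = 1 - 300/990 = 0.696970.
Step 4: Under H0, t = rho * sqrt((n-2)/(1-rho^2)) = 2.7490 ~ t(8).
Step 5: Two-sided p-value from the t-distribution with 8 df = 0.025097.
Step 6: alpha = 0.05. reject H0.

rho = 0.6970, p = 0.025097, reject H0 at alpha = 0.05.


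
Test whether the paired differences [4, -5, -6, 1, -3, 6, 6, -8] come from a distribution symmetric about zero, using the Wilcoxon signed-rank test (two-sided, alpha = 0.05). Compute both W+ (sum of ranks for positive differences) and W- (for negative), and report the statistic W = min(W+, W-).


Step 1: Drop any zero differences (none here) and take |d_i|.
|d| = [4, 5, 6, 1, 3, 6, 6, 8]
Step 2: Midrank |d_i| (ties get averaged ranks).
ranks: |4|->3, |5|->4, |6|->6, |1|->1, |3|->2, |6|->6, |6|->6, |8|->8
Step 3: Attach original signs; sum ranks with positive sign and with negative sign.
W+ = 3 + 1 + 6 + 6 = 16
W- = 4 + 6 + 2 + 8 = 20
(Check: W+ + W- = 36 should equal n(n+1)/2 = 36.)
Step 4: Test statistic W = min(W+, W-) = 16.
Step 5: Ties in |d|, so use the tie-corrected normal approximation.
        E[W] = n(n+1)/4 = 8*9/4 = 18.
        Tie groups: |d|=6 (t=3); sum(t^3 - t) = 24.
        Var[W] = n(n+1)(2n+1)/24 - sum(t^3-t)/48 = 1224/24 - 24/48 = 50.5.
        z = (W - E[W]) / sqrt(Var[W]) = (16 - 18) / 7.1063 = -0.2814.
        Two-sided p = 2*Phi(z) = 0.778374.
Step 6: alpha = 0.05. fail to reject H0.

W+ = 16, W- = 20, W = min = 16, p = 0.778374, fail to reject H0.


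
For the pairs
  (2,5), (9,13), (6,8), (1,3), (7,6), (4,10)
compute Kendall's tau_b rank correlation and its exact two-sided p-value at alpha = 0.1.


Step 1: Enumerate the 15 unordered pairs (i,j) with i<j and classify each by sign(x_j-x_i) * sign(y_j-y_i).
  (1,2):dx=+7,dy=+8->C; (1,3):dx=+4,dy=+3->C; (1,4):dx=-1,dy=-2->C; (1,5):dx=+5,dy=+1->C
  (1,6):dx=+2,dy=+5->C; (2,3):dx=-3,dy=-5->C; (2,4):dx=-8,dy=-10->C; (2,5):dx=-2,dy=-7->C
  (2,6):dx=-5,dy=-3->C; (3,4):dx=-5,dy=-5->C; (3,5):dx=+1,dy=-2->D; (3,6):dx=-2,dy=+2->D
  (4,5):dx=+6,dy=+3->C; (4,6):dx=+3,dy=+7->C; (5,6):dx=-3,dy=+4->D
Step 2: C = 12, D = 3, total pairs = 15.
Step 3: tau = (C - D)/(n(n-1)/2) = (12 - 3)/15 = 0.600000.
Step 4: Exact two-sided p-value (enumerate n! = 720 permutations of y under H0): p = 0.136111.
Step 5: alpha = 0.1. fail to reject H0.

tau_b = 0.6000 (C=12, D=3), p = 0.136111, fail to reject H0.


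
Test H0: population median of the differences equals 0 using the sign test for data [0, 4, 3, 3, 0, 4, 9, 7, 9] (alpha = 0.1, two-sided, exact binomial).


Step 1: Discard zero differences. Original n = 9; n_eff = number of nonzero differences = 7.
Nonzero differences (with sign): +4, +3, +3, +4, +9, +7, +9
Step 2: Count signs: positive = 7, negative = 0.
Step 3: Under H0: P(positive) = 0.5, so the number of positives S ~ Bin(7, 0.5).
Step 4: Two-sided exact p-value = sum of Bin(7,0.5) probabilities at or below the observed probability = 0.015625.
Step 5: alpha = 0.1. reject H0.

n_eff = 7, pos = 7, neg = 0, p = 0.015625, reject H0.


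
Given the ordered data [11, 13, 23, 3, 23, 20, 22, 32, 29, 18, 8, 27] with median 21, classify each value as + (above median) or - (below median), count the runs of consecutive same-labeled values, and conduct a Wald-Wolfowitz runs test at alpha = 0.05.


Step 1: Compute median = 21; label A = above, B = below.
Labels in order: BBABABAAABBA  (n_A = 6, n_B = 6)
Step 2: Count runs R = 8.
Step 3: Under H0 (random ordering), E[R] = 2*n_A*n_B/(n_A+n_B) + 1 = 2*6*6/12 + 1 = 7.0000.
        Var[R] = 2*n_A*n_B*(2*n_A*n_B - n_A - n_B) / ((n_A+n_B)^2 * (n_A+n_B-1)) = 4320/1584 = 2.7273.
        SD[R] = 1.6514.
Step 4: Continuity-corrected z = (R - 0.5 - E[R]) / SD[R] = (8 - 0.5 - 7.0000) / 1.6514 = 0.3028.
Step 5: Two-sided p-value via normal approximation = 2*(1 - Phi(|z|)) = 0.762069.
Step 6: alpha = 0.05. fail to reject H0.

R = 8, z = 0.3028, p = 0.762069, fail to reject H0.


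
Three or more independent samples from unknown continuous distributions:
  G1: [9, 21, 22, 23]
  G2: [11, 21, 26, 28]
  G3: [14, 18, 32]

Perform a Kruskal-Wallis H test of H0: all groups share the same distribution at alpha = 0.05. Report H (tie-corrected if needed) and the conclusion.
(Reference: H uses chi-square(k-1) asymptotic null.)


Step 1: Combine all N = 11 observations and assign midranks.
sorted (value, group, rank): (9,G1,1), (11,G2,2), (14,G3,3), (18,G3,4), (21,G1,5.5), (21,G2,5.5), (22,G1,7), (23,G1,8), (26,G2,9), (28,G2,10), (32,G3,11)
Step 2: Sum ranks within each group.
R_1 = 21.5 (n_1 = 4)
R_2 = 26.5 (n_2 = 4)
R_3 = 18 (n_3 = 3)
Step 3: H = 12/(N(N+1)) * sum(R_i^2/n_i) - 3(N+1)
     = 12/(11*12) * (21.5^2/4 + 26.5^2/4 + 18^2/3) - 3*12
     = 0.090909 * 399.125 - 36
     = 0.284091.
Step 4: Ties present; correction factor C = 1 - 6/(11^3 - 11) = 0.995455. Corrected H = 0.284091 / 0.995455 = 0.285388.
Step 5: Under H0, H ~ chi^2(2); p-value = 0.867019.
Step 6: alpha = 0.05. fail to reject H0.

H = 0.2854, df = 2, p = 0.867019, fail to reject H0.


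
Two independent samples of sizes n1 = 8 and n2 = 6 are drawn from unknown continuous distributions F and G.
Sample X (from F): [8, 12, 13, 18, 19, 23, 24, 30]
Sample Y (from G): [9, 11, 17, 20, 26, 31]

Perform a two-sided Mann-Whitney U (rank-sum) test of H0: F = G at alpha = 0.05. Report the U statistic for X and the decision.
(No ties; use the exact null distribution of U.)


Step 1: Combine and sort all 14 observations; assign midranks.
sorted (value, group): (8,X), (9,Y), (11,Y), (12,X), (13,X), (17,Y), (18,X), (19,X), (20,Y), (23,X), (24,X), (26,Y), (30,X), (31,Y)
ranks: 8->1, 9->2, 11->3, 12->4, 13->5, 17->6, 18->7, 19->8, 20->9, 23->10, 24->11, 26->12, 30->13, 31->14
Step 2: Rank sum for X: R1 = 1 + 4 + 5 + 7 + 8 + 10 + 11 + 13 = 59.
Step 3: U_X = R1 - n1(n1+1)/2 = 59 - 8*9/2 = 59 - 36 = 23.
       U_Y = n1*n2 - U_X = 48 - 23 = 25.
Step 4: No ties, so the exact null distribution of U (based on enumerating the C(14,8) = 3003 equally likely rank assignments) gives the two-sided p-value.
Step 5: p-value = 0.949717; compare to alpha = 0.05. fail to reject H0.

U_X = 23, p = 0.949717, fail to reject H0 at alpha = 0.05.


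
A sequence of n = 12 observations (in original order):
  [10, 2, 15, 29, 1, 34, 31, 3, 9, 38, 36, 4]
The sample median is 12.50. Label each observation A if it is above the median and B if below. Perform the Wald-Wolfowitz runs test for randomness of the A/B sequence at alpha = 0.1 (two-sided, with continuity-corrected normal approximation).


Step 1: Compute median = 12.50; label A = above, B = below.
Labels in order: BBAABAABBAAB  (n_A = 6, n_B = 6)
Step 2: Count runs R = 7.
Step 3: Under H0 (random ordering), E[R] = 2*n_A*n_B/(n_A+n_B) + 1 = 2*6*6/12 + 1 = 7.0000.
        Var[R] = 2*n_A*n_B*(2*n_A*n_B - n_A - n_B) / ((n_A+n_B)^2 * (n_A+n_B-1)) = 4320/1584 = 2.7273.
        SD[R] = 1.6514.
Step 4: R = E[R], so z = 0 with no continuity correction.
Step 5: Two-sided p-value via normal approximation = 2*(1 - Phi(|z|)) = 1.000000.
Step 6: alpha = 0.1. fail to reject H0.

R = 7, z = 0.0000, p = 1.000000, fail to reject H0.


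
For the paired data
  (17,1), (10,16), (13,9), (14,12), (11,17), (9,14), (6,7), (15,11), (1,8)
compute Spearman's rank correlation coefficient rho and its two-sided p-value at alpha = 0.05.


Step 1: Rank x and y separately (midranks; no ties here).
rank(x): 17->9, 10->4, 13->6, 14->7, 11->5, 9->3, 6->2, 15->8, 1->1
rank(y): 1->1, 16->8, 9->4, 12->6, 17->9, 14->7, 7->2, 11->5, 8->3
Step 2: d_i = R_x(i) - R_y(i); compute d_i^2.
  (9-1)^2=64, (4-8)^2=16, (6-4)^2=4, (7-6)^2=1, (5-9)^2=16, (3-7)^2=16, (2-2)^2=0, (8-5)^2=9, (1-3)^2=4
sum(d^2) = 130.
Step 3: rho = 1 - 6*130 / (9*(9^2 - 1)) = 1 - 780/720 = -0.083333.
Step 4: Under H0, t = rho * sqrt((n-2)/(1-rho^2)) = -0.2212 ~ t(7).
Step 5: Two-sided p-value from the t-distribution with 7 df = 0.831214.
Step 6: alpha = 0.05. fail to reject H0.

rho = -0.0833, p = 0.831214, fail to reject H0 at alpha = 0.05.


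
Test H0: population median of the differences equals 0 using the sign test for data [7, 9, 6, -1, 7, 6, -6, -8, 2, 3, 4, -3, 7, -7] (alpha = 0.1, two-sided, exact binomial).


Step 1: Discard zero differences. Original n = 14; n_eff = number of nonzero differences = 14.
Nonzero differences (with sign): +7, +9, +6, -1, +7, +6, -6, -8, +2, +3, +4, -3, +7, -7
Step 2: Count signs: positive = 9, negative = 5.
Step 3: Under H0: P(positive) = 0.5, so the number of positives S ~ Bin(14, 0.5).
Step 4: Two-sided exact p-value = sum of Bin(14,0.5) probabilities at or below the observed probability = 0.423950.
Step 5: alpha = 0.1. fail to reject H0.

n_eff = 14, pos = 9, neg = 5, p = 0.423950, fail to reject H0.


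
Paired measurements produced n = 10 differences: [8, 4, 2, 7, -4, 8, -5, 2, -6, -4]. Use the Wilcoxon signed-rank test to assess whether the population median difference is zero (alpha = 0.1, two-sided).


Step 1: Drop any zero differences (none here) and take |d_i|.
|d| = [8, 4, 2, 7, 4, 8, 5, 2, 6, 4]
Step 2: Midrank |d_i| (ties get averaged ranks).
ranks: |8|->9.5, |4|->4, |2|->1.5, |7|->8, |4|->4, |8|->9.5, |5|->6, |2|->1.5, |6|->7, |4|->4
Step 3: Attach original signs; sum ranks with positive sign and with negative sign.
W+ = 9.5 + 4 + 1.5 + 8 + 9.5 + 1.5 = 34
W- = 4 + 6 + 7 + 4 = 21
(Check: W+ + W- = 55 should equal n(n+1)/2 = 55.)
Step 4: Test statistic W = min(W+, W-) = 21.
Step 5: Ties in |d|, so use the tie-corrected normal approximation.
        E[W] = n(n+1)/4 = 10*11/4 = 27.5.
        Tie groups: |d|=2 (t=2), |d|=4 (t=3), |d|=8 (t=2); sum(t^3 - t) = 36.
        Var[W] = n(n+1)(2n+1)/24 - sum(t^3-t)/48 = 2310/24 - 36/48 = 95.5.
        z = (W - E[W]) / sqrt(Var[W]) = (21 - 27.5) / 9.7724 = -0.6651.
        Two-sided p = 2*Phi(z) = 0.505962.
Step 6: alpha = 0.1. fail to reject H0.

W+ = 34, W- = 21, W = min = 21, p = 0.505962, fail to reject H0.


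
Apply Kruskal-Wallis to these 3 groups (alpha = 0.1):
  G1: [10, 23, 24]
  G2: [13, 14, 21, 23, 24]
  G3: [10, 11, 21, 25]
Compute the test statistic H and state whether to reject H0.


Step 1: Combine all N = 12 observations and assign midranks.
sorted (value, group, rank): (10,G1,1.5), (10,G3,1.5), (11,G3,3), (13,G2,4), (14,G2,5), (21,G2,6.5), (21,G3,6.5), (23,G1,8.5), (23,G2,8.5), (24,G1,10.5), (24,G2,10.5), (25,G3,12)
Step 2: Sum ranks within each group.
R_1 = 20.5 (n_1 = 3)
R_2 = 34.5 (n_2 = 5)
R_3 = 23 (n_3 = 4)
Step 3: H = 12/(N(N+1)) * sum(R_i^2/n_i) - 3(N+1)
     = 12/(12*13) * (20.5^2/3 + 34.5^2/5 + 23^2/4) - 3*13
     = 0.076923 * 510.383 - 39
     = 0.260256.
Step 4: Ties present; correction factor C = 1 - 24/(12^3 - 12) = 0.986014. Corrected H = 0.260256 / 0.986014 = 0.263948.
Step 5: Under H0, H ~ chi^2(2); p-value = 0.876364.
Step 6: alpha = 0.1. fail to reject H0.

H = 0.2639, df = 2, p = 0.876364, fail to reject H0.


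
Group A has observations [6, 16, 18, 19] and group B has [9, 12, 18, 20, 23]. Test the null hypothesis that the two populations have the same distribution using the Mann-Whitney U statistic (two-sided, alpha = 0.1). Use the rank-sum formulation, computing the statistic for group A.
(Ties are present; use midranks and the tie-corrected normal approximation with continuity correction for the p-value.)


Step 1: Combine and sort all 9 observations; assign midranks.
sorted (value, group): (6,X), (9,Y), (12,Y), (16,X), (18,X), (18,Y), (19,X), (20,Y), (23,Y)
ranks: 6->1, 9->2, 12->3, 16->4, 18->5.5, 18->5.5, 19->7, 20->8, 23->9
Step 2: Rank sum for X: R1 = 1 + 4 + 5.5 + 7 = 17.5.
Step 3: U_X = R1 - n1(n1+1)/2 = 17.5 - 4*5/2 = 17.5 - 10 = 7.5.
       U_Y = n1*n2 - U_X = 20 - 7.5 = 12.5.
Step 4: Ties are present, so use the tie-corrected normal approximation (with continuity correction) for the p-value.
Step 5: p-value = 0.622753; compare to alpha = 0.1. fail to reject H0.

U_X = 7.5, p = 0.622753, fail to reject H0 at alpha = 0.1.


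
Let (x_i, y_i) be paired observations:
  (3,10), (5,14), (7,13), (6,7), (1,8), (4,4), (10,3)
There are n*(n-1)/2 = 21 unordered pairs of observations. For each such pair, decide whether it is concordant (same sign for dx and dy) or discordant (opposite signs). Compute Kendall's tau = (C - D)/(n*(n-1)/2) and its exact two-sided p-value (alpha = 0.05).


Step 1: Enumerate the 21 unordered pairs (i,j) with i<j and classify each by sign(x_j-x_i) * sign(y_j-y_i).
  (1,2):dx=+2,dy=+4->C; (1,3):dx=+4,dy=+3->C; (1,4):dx=+3,dy=-3->D; (1,5):dx=-2,dy=-2->C
  (1,6):dx=+1,dy=-6->D; (1,7):dx=+7,dy=-7->D; (2,3):dx=+2,dy=-1->D; (2,4):dx=+1,dy=-7->D
  (2,5):dx=-4,dy=-6->C; (2,6):dx=-1,dy=-10->C; (2,7):dx=+5,dy=-11->D; (3,4):dx=-1,dy=-6->C
  (3,5):dx=-6,dy=-5->C; (3,6):dx=-3,dy=-9->C; (3,7):dx=+3,dy=-10->D; (4,5):dx=-5,dy=+1->D
  (4,6):dx=-2,dy=-3->C; (4,7):dx=+4,dy=-4->D; (5,6):dx=+3,dy=-4->D; (5,7):dx=+9,dy=-5->D
  (6,7):dx=+6,dy=-1->D
Step 2: C = 9, D = 12, total pairs = 21.
Step 3: tau = (C - D)/(n(n-1)/2) = (9 - 12)/21 = -0.142857.
Step 4: Exact two-sided p-value (enumerate n! = 5040 permutations of y under H0): p = 0.772619.
Step 5: alpha = 0.05. fail to reject H0.

tau_b = -0.1429 (C=9, D=12), p = 0.772619, fail to reject H0.


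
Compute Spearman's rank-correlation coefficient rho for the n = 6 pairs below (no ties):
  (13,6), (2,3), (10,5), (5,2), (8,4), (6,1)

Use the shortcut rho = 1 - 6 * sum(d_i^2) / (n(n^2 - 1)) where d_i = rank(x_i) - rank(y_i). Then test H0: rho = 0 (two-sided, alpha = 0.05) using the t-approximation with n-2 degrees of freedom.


Step 1: Rank x and y separately (midranks; no ties here).
rank(x): 13->6, 2->1, 10->5, 5->2, 8->4, 6->3
rank(y): 6->6, 3->3, 5->5, 2->2, 4->4, 1->1
Step 2: d_i = R_x(i) - R_y(i); compute d_i^2.
  (6-6)^2=0, (1-3)^2=4, (5-5)^2=0, (2-2)^2=0, (4-4)^2=0, (3-1)^2=4
sum(d^2) = 8.
Step 3: rho = 1 - 6*8 / (6*(6^2 - 1)) = 1 - 48/210 = 0.771429.
Step 4: Under H0, t = rho * sqrt((n-2)/(1-rho^2)) = 2.4247 ~ t(4).
Step 5: Two-sided p-value from the t-distribution with 4 df = 0.072397.
Step 6: alpha = 0.05. fail to reject H0.

rho = 0.7714, p = 0.072397, fail to reject H0 at alpha = 0.05.


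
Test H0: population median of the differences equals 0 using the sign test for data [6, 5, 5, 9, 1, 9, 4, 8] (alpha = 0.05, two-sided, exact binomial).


Step 1: Discard zero differences. Original n = 8; n_eff = number of nonzero differences = 8.
Nonzero differences (with sign): +6, +5, +5, +9, +1, +9, +4, +8
Step 2: Count signs: positive = 8, negative = 0.
Step 3: Under H0: P(positive) = 0.5, so the number of positives S ~ Bin(8, 0.5).
Step 4: Two-sided exact p-value = sum of Bin(8,0.5) probabilities at or below the observed probability = 0.007812.
Step 5: alpha = 0.05. reject H0.

n_eff = 8, pos = 8, neg = 0, p = 0.007812, reject H0.


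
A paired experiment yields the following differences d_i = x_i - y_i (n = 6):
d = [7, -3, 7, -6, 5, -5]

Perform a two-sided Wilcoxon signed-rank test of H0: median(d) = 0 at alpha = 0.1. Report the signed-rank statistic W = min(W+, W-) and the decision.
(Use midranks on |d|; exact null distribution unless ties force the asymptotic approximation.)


Step 1: Drop any zero differences (none here) and take |d_i|.
|d| = [7, 3, 7, 6, 5, 5]
Step 2: Midrank |d_i| (ties get averaged ranks).
ranks: |7|->5.5, |3|->1, |7|->5.5, |6|->4, |5|->2.5, |5|->2.5
Step 3: Attach original signs; sum ranks with positive sign and with negative sign.
W+ = 5.5 + 5.5 + 2.5 = 13.5
W- = 1 + 4 + 2.5 = 7.5
(Check: W+ + W- = 21 should equal n(n+1)/2 = 21.)
Step 4: Test statistic W = min(W+, W-) = 7.5.
Step 5: Ties in |d|, so use the tie-corrected normal approximation.
        E[W] = n(n+1)/4 = 6*7/4 = 10.5.
        Tie groups: |d|=5 (t=2), |d|=7 (t=2); sum(t^3 - t) = 12.
        Var[W] = n(n+1)(2n+1)/24 - sum(t^3-t)/48 = 546/24 - 12/48 = 22.5.
        z = (W - E[W]) / sqrt(Var[W]) = (7.5 - 10.5) / 4.7434 = -0.6325.
        Two-sided p = 2*Phi(z) = 0.527089.
Step 6: alpha = 0.1. fail to reject H0.

W+ = 13.5, W- = 7.5, W = min = 7.5, p = 0.527089, fail to reject H0.


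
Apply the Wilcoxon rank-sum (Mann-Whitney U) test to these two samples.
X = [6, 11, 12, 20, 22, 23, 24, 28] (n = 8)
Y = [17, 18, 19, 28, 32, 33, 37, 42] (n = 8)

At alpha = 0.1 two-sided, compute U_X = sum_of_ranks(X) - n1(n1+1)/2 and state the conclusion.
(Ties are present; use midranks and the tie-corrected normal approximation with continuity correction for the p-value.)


Step 1: Combine and sort all 16 observations; assign midranks.
sorted (value, group): (6,X), (11,X), (12,X), (17,Y), (18,Y), (19,Y), (20,X), (22,X), (23,X), (24,X), (28,X), (28,Y), (32,Y), (33,Y), (37,Y), (42,Y)
ranks: 6->1, 11->2, 12->3, 17->4, 18->5, 19->6, 20->7, 22->8, 23->9, 24->10, 28->11.5, 28->11.5, 32->13, 33->14, 37->15, 42->16
Step 2: Rank sum for X: R1 = 1 + 2 + 3 + 7 + 8 + 9 + 10 + 11.5 = 51.5.
Step 3: U_X = R1 - n1(n1+1)/2 = 51.5 - 8*9/2 = 51.5 - 36 = 15.5.
       U_Y = n1*n2 - U_X = 64 - 15.5 = 48.5.
Step 4: Ties are present, so use the tie-corrected normal approximation (with continuity correction) for the p-value.
Step 5: p-value = 0.092652; compare to alpha = 0.1. reject H0.

U_X = 15.5, p = 0.092652, reject H0 at alpha = 0.1.


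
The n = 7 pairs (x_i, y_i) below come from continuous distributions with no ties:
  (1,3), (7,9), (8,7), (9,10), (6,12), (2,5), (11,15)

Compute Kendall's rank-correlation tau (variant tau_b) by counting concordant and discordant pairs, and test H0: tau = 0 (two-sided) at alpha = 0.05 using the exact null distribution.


Step 1: Enumerate the 21 unordered pairs (i,j) with i<j and classify each by sign(x_j-x_i) * sign(y_j-y_i).
  (1,2):dx=+6,dy=+6->C; (1,3):dx=+7,dy=+4->C; (1,4):dx=+8,dy=+7->C; (1,5):dx=+5,dy=+9->C
  (1,6):dx=+1,dy=+2->C; (1,7):dx=+10,dy=+12->C; (2,3):dx=+1,dy=-2->D; (2,4):dx=+2,dy=+1->C
  (2,5):dx=-1,dy=+3->D; (2,6):dx=-5,dy=-4->C; (2,7):dx=+4,dy=+6->C; (3,4):dx=+1,dy=+3->C
  (3,5):dx=-2,dy=+5->D; (3,6):dx=-6,dy=-2->C; (3,7):dx=+3,dy=+8->C; (4,5):dx=-3,dy=+2->D
  (4,6):dx=-7,dy=-5->C; (4,7):dx=+2,dy=+5->C; (5,6):dx=-4,dy=-7->C; (5,7):dx=+5,dy=+3->C
  (6,7):dx=+9,dy=+10->C
Step 2: C = 17, D = 4, total pairs = 21.
Step 3: tau = (C - D)/(n(n-1)/2) = (17 - 4)/21 = 0.619048.
Step 4: Exact two-sided p-value (enumerate n! = 5040 permutations of y under H0): p = 0.069048.
Step 5: alpha = 0.05. fail to reject H0.

tau_b = 0.6190 (C=17, D=4), p = 0.069048, fail to reject H0.


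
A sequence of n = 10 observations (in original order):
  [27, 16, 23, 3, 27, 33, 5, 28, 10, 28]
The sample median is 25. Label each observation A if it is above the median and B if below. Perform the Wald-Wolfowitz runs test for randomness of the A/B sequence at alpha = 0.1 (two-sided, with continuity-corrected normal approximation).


Step 1: Compute median = 25; label A = above, B = below.
Labels in order: ABBBAABABA  (n_A = 5, n_B = 5)
Step 2: Count runs R = 7.
Step 3: Under H0 (random ordering), E[R] = 2*n_A*n_B/(n_A+n_B) + 1 = 2*5*5/10 + 1 = 6.0000.
        Var[R] = 2*n_A*n_B*(2*n_A*n_B - n_A - n_B) / ((n_A+n_B)^2 * (n_A+n_B-1)) = 2000/900 = 2.2222.
        SD[R] = 1.4907.
Step 4: Continuity-corrected z = (R - 0.5 - E[R]) / SD[R] = (7 - 0.5 - 6.0000) / 1.4907 = 0.3354.
Step 5: Two-sided p-value via normal approximation = 2*(1 - Phi(|z|)) = 0.737316.
Step 6: alpha = 0.1. fail to reject H0.

R = 7, z = 0.3354, p = 0.737316, fail to reject H0.


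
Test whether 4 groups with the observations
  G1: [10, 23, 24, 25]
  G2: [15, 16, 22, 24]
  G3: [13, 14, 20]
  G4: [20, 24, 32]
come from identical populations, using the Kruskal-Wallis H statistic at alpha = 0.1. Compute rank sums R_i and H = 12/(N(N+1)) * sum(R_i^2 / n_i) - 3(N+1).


Step 1: Combine all N = 14 observations and assign midranks.
sorted (value, group, rank): (10,G1,1), (13,G3,2), (14,G3,3), (15,G2,4), (16,G2,5), (20,G3,6.5), (20,G4,6.5), (22,G2,8), (23,G1,9), (24,G1,11), (24,G2,11), (24,G4,11), (25,G1,13), (32,G4,14)
Step 2: Sum ranks within each group.
R_1 = 34 (n_1 = 4)
R_2 = 28 (n_2 = 4)
R_3 = 11.5 (n_3 = 3)
R_4 = 31.5 (n_4 = 3)
Step 3: H = 12/(N(N+1)) * sum(R_i^2/n_i) - 3(N+1)
     = 12/(14*15) * (34^2/4 + 28^2/4 + 11.5^2/3 + 31.5^2/3) - 3*15
     = 0.057143 * 859.833 - 45
     = 4.133333.
Step 4: Ties present; correction factor C = 1 - 30/(14^3 - 14) = 0.989011. Corrected H = 4.133333 / 0.989011 = 4.179259.
Step 5: Under H0, H ~ chi^2(3); p-value = 0.242747.
Step 6: alpha = 0.1. fail to reject H0.

H = 4.1793, df = 3, p = 0.242747, fail to reject H0.


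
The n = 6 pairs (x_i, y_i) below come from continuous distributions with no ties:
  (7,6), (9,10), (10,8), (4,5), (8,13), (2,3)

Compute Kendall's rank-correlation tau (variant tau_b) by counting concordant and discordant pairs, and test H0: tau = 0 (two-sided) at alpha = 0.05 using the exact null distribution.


Step 1: Enumerate the 15 unordered pairs (i,j) with i<j and classify each by sign(x_j-x_i) * sign(y_j-y_i).
  (1,2):dx=+2,dy=+4->C; (1,3):dx=+3,dy=+2->C; (1,4):dx=-3,dy=-1->C; (1,5):dx=+1,dy=+7->C
  (1,6):dx=-5,dy=-3->C; (2,3):dx=+1,dy=-2->D; (2,4):dx=-5,dy=-5->C; (2,5):dx=-1,dy=+3->D
  (2,6):dx=-7,dy=-7->C; (3,4):dx=-6,dy=-3->C; (3,5):dx=-2,dy=+5->D; (3,6):dx=-8,dy=-5->C
  (4,5):dx=+4,dy=+8->C; (4,6):dx=-2,dy=-2->C; (5,6):dx=-6,dy=-10->C
Step 2: C = 12, D = 3, total pairs = 15.
Step 3: tau = (C - D)/(n(n-1)/2) = (12 - 3)/15 = 0.600000.
Step 4: Exact two-sided p-value (enumerate n! = 720 permutations of y under H0): p = 0.136111.
Step 5: alpha = 0.05. fail to reject H0.

tau_b = 0.6000 (C=12, D=3), p = 0.136111, fail to reject H0.


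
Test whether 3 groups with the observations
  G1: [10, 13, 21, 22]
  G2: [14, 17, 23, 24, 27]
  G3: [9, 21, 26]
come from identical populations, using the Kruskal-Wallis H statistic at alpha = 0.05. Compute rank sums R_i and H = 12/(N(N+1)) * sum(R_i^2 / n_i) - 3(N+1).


Step 1: Combine all N = 12 observations and assign midranks.
sorted (value, group, rank): (9,G3,1), (10,G1,2), (13,G1,3), (14,G2,4), (17,G2,5), (21,G1,6.5), (21,G3,6.5), (22,G1,8), (23,G2,9), (24,G2,10), (26,G3,11), (27,G2,12)
Step 2: Sum ranks within each group.
R_1 = 19.5 (n_1 = 4)
R_2 = 40 (n_2 = 5)
R_3 = 18.5 (n_3 = 3)
Step 3: H = 12/(N(N+1)) * sum(R_i^2/n_i) - 3(N+1)
     = 12/(12*13) * (19.5^2/4 + 40^2/5 + 18.5^2/3) - 3*13
     = 0.076923 * 529.146 - 39
     = 1.703526.
Step 4: Ties present; correction factor C = 1 - 6/(12^3 - 12) = 0.996503. Corrected H = 1.703526 / 0.996503 = 1.709503.
Step 5: Under H0, H ~ chi^2(2); p-value = 0.425389.
Step 6: alpha = 0.05. fail to reject H0.

H = 1.7095, df = 2, p = 0.425389, fail to reject H0.


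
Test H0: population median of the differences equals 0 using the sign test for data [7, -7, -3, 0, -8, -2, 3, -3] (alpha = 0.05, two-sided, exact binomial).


Step 1: Discard zero differences. Original n = 8; n_eff = number of nonzero differences = 7.
Nonzero differences (with sign): +7, -7, -3, -8, -2, +3, -3
Step 2: Count signs: positive = 2, negative = 5.
Step 3: Under H0: P(positive) = 0.5, so the number of positives S ~ Bin(7, 0.5).
Step 4: Two-sided exact p-value = sum of Bin(7,0.5) probabilities at or below the observed probability = 0.453125.
Step 5: alpha = 0.05. fail to reject H0.

n_eff = 7, pos = 2, neg = 5, p = 0.453125, fail to reject H0.


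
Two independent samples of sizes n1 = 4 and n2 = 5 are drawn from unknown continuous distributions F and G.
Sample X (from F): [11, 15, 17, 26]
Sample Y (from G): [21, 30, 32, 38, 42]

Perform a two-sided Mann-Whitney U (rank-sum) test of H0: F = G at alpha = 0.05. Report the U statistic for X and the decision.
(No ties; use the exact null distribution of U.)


Step 1: Combine and sort all 9 observations; assign midranks.
sorted (value, group): (11,X), (15,X), (17,X), (21,Y), (26,X), (30,Y), (32,Y), (38,Y), (42,Y)
ranks: 11->1, 15->2, 17->3, 21->4, 26->5, 30->6, 32->7, 38->8, 42->9
Step 2: Rank sum for X: R1 = 1 + 2 + 3 + 5 = 11.
Step 3: U_X = R1 - n1(n1+1)/2 = 11 - 4*5/2 = 11 - 10 = 1.
       U_Y = n1*n2 - U_X = 20 - 1 = 19.
Step 4: No ties, so the exact null distribution of U (based on enumerating the C(9,4) = 126 equally likely rank assignments) gives the two-sided p-value.
Step 5: p-value = 0.031746; compare to alpha = 0.05. reject H0.

U_X = 1, p = 0.031746, reject H0 at alpha = 0.05.


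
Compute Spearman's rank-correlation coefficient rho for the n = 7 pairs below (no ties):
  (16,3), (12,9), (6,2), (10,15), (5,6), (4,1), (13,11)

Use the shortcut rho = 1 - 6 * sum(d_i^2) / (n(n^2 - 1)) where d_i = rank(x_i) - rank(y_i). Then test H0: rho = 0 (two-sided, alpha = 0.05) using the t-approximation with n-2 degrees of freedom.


Step 1: Rank x and y separately (midranks; no ties here).
rank(x): 16->7, 12->5, 6->3, 10->4, 5->2, 4->1, 13->6
rank(y): 3->3, 9->5, 2->2, 15->7, 6->4, 1->1, 11->6
Step 2: d_i = R_x(i) - R_y(i); compute d_i^2.
  (7-3)^2=16, (5-5)^2=0, (3-2)^2=1, (4-7)^2=9, (2-4)^2=4, (1-1)^2=0, (6-6)^2=0
sum(d^2) = 30.
Step 3: rho = 1 - 6*30 / (7*(7^2 - 1)) = 1 - 180/336 = 0.464286.
Step 4: Under H0, t = rho * sqrt((n-2)/(1-rho^2)) = 1.1722 ~ t(5).
Step 5: Two-sided p-value from the t-distribution with 5 df = 0.293934.
Step 6: alpha = 0.05. fail to reject H0.

rho = 0.4643, p = 0.293934, fail to reject H0 at alpha = 0.05.


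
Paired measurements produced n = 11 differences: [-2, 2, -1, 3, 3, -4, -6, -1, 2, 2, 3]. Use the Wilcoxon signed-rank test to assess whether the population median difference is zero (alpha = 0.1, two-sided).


Step 1: Drop any zero differences (none here) and take |d_i|.
|d| = [2, 2, 1, 3, 3, 4, 6, 1, 2, 2, 3]
Step 2: Midrank |d_i| (ties get averaged ranks).
ranks: |2|->4.5, |2|->4.5, |1|->1.5, |3|->8, |3|->8, |4|->10, |6|->11, |1|->1.5, |2|->4.5, |2|->4.5, |3|->8
Step 3: Attach original signs; sum ranks with positive sign and with negative sign.
W+ = 4.5 + 8 + 8 + 4.5 + 4.5 + 8 = 37.5
W- = 4.5 + 1.5 + 10 + 11 + 1.5 = 28.5
(Check: W+ + W- = 66 should equal n(n+1)/2 = 66.)
Step 4: Test statistic W = min(W+, W-) = 28.5.
Step 5: Ties in |d|, so use the tie-corrected normal approximation.
        E[W] = n(n+1)/4 = 11*12/4 = 33.
        Tie groups: |d|=1 (t=2), |d|=2 (t=4), |d|=3 (t=3); sum(t^3 - t) = 90.
        Var[W] = n(n+1)(2n+1)/24 - sum(t^3-t)/48 = 3036/24 - 90/48 = 124.625.
        z = (W - E[W]) / sqrt(Var[W]) = (28.5 - 33) / 11.1636 = -0.4031.
        Two-sided p = 2*Phi(z) = 0.686877.
Step 6: alpha = 0.1. fail to reject H0.

W+ = 37.5, W- = 28.5, W = min = 28.5, p = 0.686877, fail to reject H0.


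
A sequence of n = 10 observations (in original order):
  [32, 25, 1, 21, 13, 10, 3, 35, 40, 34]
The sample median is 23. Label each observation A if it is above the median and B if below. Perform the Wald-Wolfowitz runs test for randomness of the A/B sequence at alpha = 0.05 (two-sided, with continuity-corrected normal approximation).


Step 1: Compute median = 23; label A = above, B = below.
Labels in order: AABBBBBAAA  (n_A = 5, n_B = 5)
Step 2: Count runs R = 3.
Step 3: Under H0 (random ordering), E[R] = 2*n_A*n_B/(n_A+n_B) + 1 = 2*5*5/10 + 1 = 6.0000.
        Var[R] = 2*n_A*n_B*(2*n_A*n_B - n_A - n_B) / ((n_A+n_B)^2 * (n_A+n_B-1)) = 2000/900 = 2.2222.
        SD[R] = 1.4907.
Step 4: Continuity-corrected z = (R + 0.5 - E[R]) / SD[R] = (3 + 0.5 - 6.0000) / 1.4907 = -1.6771.
Step 5: Two-sided p-value via normal approximation = 2*(1 - Phi(|z|)) = 0.093533.
Step 6: alpha = 0.05. fail to reject H0.

R = 3, z = -1.6771, p = 0.093533, fail to reject H0.


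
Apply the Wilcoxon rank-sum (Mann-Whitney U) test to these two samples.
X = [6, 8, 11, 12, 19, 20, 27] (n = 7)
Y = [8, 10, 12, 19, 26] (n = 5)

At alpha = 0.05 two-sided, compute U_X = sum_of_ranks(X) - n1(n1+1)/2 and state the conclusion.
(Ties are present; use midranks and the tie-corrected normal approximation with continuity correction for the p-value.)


Step 1: Combine and sort all 12 observations; assign midranks.
sorted (value, group): (6,X), (8,X), (8,Y), (10,Y), (11,X), (12,X), (12,Y), (19,X), (19,Y), (20,X), (26,Y), (27,X)
ranks: 6->1, 8->2.5, 8->2.5, 10->4, 11->5, 12->6.5, 12->6.5, 19->8.5, 19->8.5, 20->10, 26->11, 27->12
Step 2: Rank sum for X: R1 = 1 + 2.5 + 5 + 6.5 + 8.5 + 10 + 12 = 45.5.
Step 3: U_X = R1 - n1(n1+1)/2 = 45.5 - 7*8/2 = 45.5 - 28 = 17.5.
       U_Y = n1*n2 - U_X = 35 - 17.5 = 17.5.
Step 4: Ties are present, so use the tie-corrected normal approximation (with continuity correction) for the p-value.
Step 5: p-value = 1.000000; compare to alpha = 0.05. fail to reject H0.

U_X = 17.5, p = 1.000000, fail to reject H0 at alpha = 0.05.


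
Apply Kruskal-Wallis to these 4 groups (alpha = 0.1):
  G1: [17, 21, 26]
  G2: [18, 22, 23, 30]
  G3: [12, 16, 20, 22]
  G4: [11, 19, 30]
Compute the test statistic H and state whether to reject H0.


Step 1: Combine all N = 14 observations and assign midranks.
sorted (value, group, rank): (11,G4,1), (12,G3,2), (16,G3,3), (17,G1,4), (18,G2,5), (19,G4,6), (20,G3,7), (21,G1,8), (22,G2,9.5), (22,G3,9.5), (23,G2,11), (26,G1,12), (30,G2,13.5), (30,G4,13.5)
Step 2: Sum ranks within each group.
R_1 = 24 (n_1 = 3)
R_2 = 39 (n_2 = 4)
R_3 = 21.5 (n_3 = 4)
R_4 = 20.5 (n_4 = 3)
Step 3: H = 12/(N(N+1)) * sum(R_i^2/n_i) - 3(N+1)
     = 12/(14*15) * (24^2/3 + 39^2/4 + 21.5^2/4 + 20.5^2/3) - 3*15
     = 0.057143 * 827.896 - 45
     = 2.308333.
Step 4: Ties present; correction factor C = 1 - 12/(14^3 - 14) = 0.995604. Corrected H = 2.308333 / 0.995604 = 2.318525.
Step 5: Under H0, H ~ chi^2(3); p-value = 0.508981.
Step 6: alpha = 0.1. fail to reject H0.

H = 2.3185, df = 3, p = 0.508981, fail to reject H0.


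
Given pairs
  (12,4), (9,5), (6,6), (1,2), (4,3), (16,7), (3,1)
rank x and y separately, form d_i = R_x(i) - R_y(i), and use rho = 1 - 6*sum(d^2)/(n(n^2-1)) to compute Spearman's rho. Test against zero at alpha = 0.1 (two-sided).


Step 1: Rank x and y separately (midranks; no ties here).
rank(x): 12->6, 9->5, 6->4, 1->1, 4->3, 16->7, 3->2
rank(y): 4->4, 5->5, 6->6, 2->2, 3->3, 7->7, 1->1
Step 2: d_i = R_x(i) - R_y(i); compute d_i^2.
  (6-4)^2=4, (5-5)^2=0, (4-6)^2=4, (1-2)^2=1, (3-3)^2=0, (7-7)^2=0, (2-1)^2=1
sum(d^2) = 10.
Step 3: rho = 1 - 6*10 / (7*(7^2 - 1)) = 1 - 60/336 = 0.821429.
Step 4: Under H0, t = rho * sqrt((n-2)/(1-rho^2)) = 3.2206 ~ t(5).
Step 5: Two-sided p-value from the t-distribution with 5 df = 0.023449.
Step 6: alpha = 0.1. reject H0.

rho = 0.8214, p = 0.023449, reject H0 at alpha = 0.1.


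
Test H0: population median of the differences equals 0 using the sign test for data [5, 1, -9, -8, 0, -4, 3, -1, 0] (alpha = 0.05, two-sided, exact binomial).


Step 1: Discard zero differences. Original n = 9; n_eff = number of nonzero differences = 7.
Nonzero differences (with sign): +5, +1, -9, -8, -4, +3, -1
Step 2: Count signs: positive = 3, negative = 4.
Step 3: Under H0: P(positive) = 0.5, so the number of positives S ~ Bin(7, 0.5).
Step 4: Two-sided exact p-value = sum of Bin(7,0.5) probabilities at or below the observed probability = 1.000000.
Step 5: alpha = 0.05. fail to reject H0.

n_eff = 7, pos = 3, neg = 4, p = 1.000000, fail to reject H0.


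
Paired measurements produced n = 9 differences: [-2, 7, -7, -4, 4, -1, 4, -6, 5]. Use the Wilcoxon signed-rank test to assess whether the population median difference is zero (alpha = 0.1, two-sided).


Step 1: Drop any zero differences (none here) and take |d_i|.
|d| = [2, 7, 7, 4, 4, 1, 4, 6, 5]
Step 2: Midrank |d_i| (ties get averaged ranks).
ranks: |2|->2, |7|->8.5, |7|->8.5, |4|->4, |4|->4, |1|->1, |4|->4, |6|->7, |5|->6
Step 3: Attach original signs; sum ranks with positive sign and with negative sign.
W+ = 8.5 + 4 + 4 + 6 = 22.5
W- = 2 + 8.5 + 4 + 1 + 7 = 22.5
(Check: W+ + W- = 45 should equal n(n+1)/2 = 45.)
Step 4: Test statistic W = min(W+, W-) = 22.5.
Step 5: Ties in |d|, so use the tie-corrected normal approximation.
        E[W] = n(n+1)/4 = 9*10/4 = 22.5.
        Tie groups: |d|=4 (t=3), |d|=7 (t=2); sum(t^3 - t) = 30.
        Var[W] = n(n+1)(2n+1)/24 - sum(t^3-t)/48 = 1710/24 - 30/48 = 70.625.
        z = (W - E[W]) / sqrt(Var[W]) = (22.5 - 22.5) / 8.4039 = 0.0000.
        Two-sided p = 2*Phi(z) = 1.000000.
Step 6: alpha = 0.1. fail to reject H0.

W+ = 22.5, W- = 22.5, W = min = 22.5, p = 1.000000, fail to reject H0.


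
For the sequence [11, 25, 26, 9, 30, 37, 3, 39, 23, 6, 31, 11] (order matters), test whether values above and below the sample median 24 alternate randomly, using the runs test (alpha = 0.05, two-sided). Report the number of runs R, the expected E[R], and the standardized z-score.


Step 1: Compute median = 24; label A = above, B = below.
Labels in order: BAABAABABBAB  (n_A = 6, n_B = 6)
Step 2: Count runs R = 9.
Step 3: Under H0 (random ordering), E[R] = 2*n_A*n_B/(n_A+n_B) + 1 = 2*6*6/12 + 1 = 7.0000.
        Var[R] = 2*n_A*n_B*(2*n_A*n_B - n_A - n_B) / ((n_A+n_B)^2 * (n_A+n_B-1)) = 4320/1584 = 2.7273.
        SD[R] = 1.6514.
Step 4: Continuity-corrected z = (R - 0.5 - E[R]) / SD[R] = (9 - 0.5 - 7.0000) / 1.6514 = 0.9083.
Step 5: Two-sided p-value via normal approximation = 2*(1 - Phi(|z|)) = 0.363722.
Step 6: alpha = 0.05. fail to reject H0.

R = 9, z = 0.9083, p = 0.363722, fail to reject H0.


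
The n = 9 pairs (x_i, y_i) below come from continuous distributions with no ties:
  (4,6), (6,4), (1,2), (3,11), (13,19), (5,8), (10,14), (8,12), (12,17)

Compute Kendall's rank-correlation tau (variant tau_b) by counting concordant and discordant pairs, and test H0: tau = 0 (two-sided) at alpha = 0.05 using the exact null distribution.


Step 1: Enumerate the 36 unordered pairs (i,j) with i<j and classify each by sign(x_j-x_i) * sign(y_j-y_i).
  (1,2):dx=+2,dy=-2->D; (1,3):dx=-3,dy=-4->C; (1,4):dx=-1,dy=+5->D; (1,5):dx=+9,dy=+13->C
  (1,6):dx=+1,dy=+2->C; (1,7):dx=+6,dy=+8->C; (1,8):dx=+4,dy=+6->C; (1,9):dx=+8,dy=+11->C
  (2,3):dx=-5,dy=-2->C; (2,4):dx=-3,dy=+7->D; (2,5):dx=+7,dy=+15->C; (2,6):dx=-1,dy=+4->D
  (2,7):dx=+4,dy=+10->C; (2,8):dx=+2,dy=+8->C; (2,9):dx=+6,dy=+13->C; (3,4):dx=+2,dy=+9->C
  (3,5):dx=+12,dy=+17->C; (3,6):dx=+4,dy=+6->C; (3,7):dx=+9,dy=+12->C; (3,8):dx=+7,dy=+10->C
  (3,9):dx=+11,dy=+15->C; (4,5):dx=+10,dy=+8->C; (4,6):dx=+2,dy=-3->D; (4,7):dx=+7,dy=+3->C
  (4,8):dx=+5,dy=+1->C; (4,9):dx=+9,dy=+6->C; (5,6):dx=-8,dy=-11->C; (5,7):dx=-3,dy=-5->C
  (5,8):dx=-5,dy=-7->C; (5,9):dx=-1,dy=-2->C; (6,7):dx=+5,dy=+6->C; (6,8):dx=+3,dy=+4->C
  (6,9):dx=+7,dy=+9->C; (7,8):dx=-2,dy=-2->C; (7,9):dx=+2,dy=+3->C; (8,9):dx=+4,dy=+5->C
Step 2: C = 31, D = 5, total pairs = 36.
Step 3: tau = (C - D)/(n(n-1)/2) = (31 - 5)/36 = 0.722222.
Step 4: Exact two-sided p-value (enumerate n! = 362880 permutations of y under H0): p = 0.005886.
Step 5: alpha = 0.05. reject H0.

tau_b = 0.7222 (C=31, D=5), p = 0.005886, reject H0.


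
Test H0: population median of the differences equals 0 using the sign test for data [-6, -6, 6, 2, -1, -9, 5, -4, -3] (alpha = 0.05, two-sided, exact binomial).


Step 1: Discard zero differences. Original n = 9; n_eff = number of nonzero differences = 9.
Nonzero differences (with sign): -6, -6, +6, +2, -1, -9, +5, -4, -3
Step 2: Count signs: positive = 3, negative = 6.
Step 3: Under H0: P(positive) = 0.5, so the number of positives S ~ Bin(9, 0.5).
Step 4: Two-sided exact p-value = sum of Bin(9,0.5) probabilities at or below the observed probability = 0.507812.
Step 5: alpha = 0.05. fail to reject H0.

n_eff = 9, pos = 3, neg = 6, p = 0.507812, fail to reject H0.


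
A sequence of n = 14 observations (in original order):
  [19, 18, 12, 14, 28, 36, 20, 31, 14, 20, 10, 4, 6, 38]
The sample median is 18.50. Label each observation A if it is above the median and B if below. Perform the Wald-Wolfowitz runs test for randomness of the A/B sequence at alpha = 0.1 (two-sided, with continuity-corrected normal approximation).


Step 1: Compute median = 18.50; label A = above, B = below.
Labels in order: ABBBAAAABABBBA  (n_A = 7, n_B = 7)
Step 2: Count runs R = 7.
Step 3: Under H0 (random ordering), E[R] = 2*n_A*n_B/(n_A+n_B) + 1 = 2*7*7/14 + 1 = 8.0000.
        Var[R] = 2*n_A*n_B*(2*n_A*n_B - n_A - n_B) / ((n_A+n_B)^2 * (n_A+n_B-1)) = 8232/2548 = 3.2308.
        SD[R] = 1.7974.
Step 4: Continuity-corrected z = (R + 0.5 - E[R]) / SD[R] = (7 + 0.5 - 8.0000) / 1.7974 = -0.2782.
Step 5: Two-sided p-value via normal approximation = 2*(1 - Phi(|z|)) = 0.780879.
Step 6: alpha = 0.1. fail to reject H0.

R = 7, z = -0.2782, p = 0.780879, fail to reject H0.


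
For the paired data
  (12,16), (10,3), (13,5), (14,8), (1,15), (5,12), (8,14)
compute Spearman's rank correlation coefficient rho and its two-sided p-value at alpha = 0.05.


Step 1: Rank x and y separately (midranks; no ties here).
rank(x): 12->5, 10->4, 13->6, 14->7, 1->1, 5->2, 8->3
rank(y): 16->7, 3->1, 5->2, 8->3, 15->6, 12->4, 14->5
Step 2: d_i = R_x(i) - R_y(i); compute d_i^2.
  (5-7)^2=4, (4-1)^2=9, (6-2)^2=16, (7-3)^2=16, (1-6)^2=25, (2-4)^2=4, (3-5)^2=4
sum(d^2) = 78.
Step 3: rho = 1 - 6*78 / (7*(7^2 - 1)) = 1 - 468/336 = -0.392857.
Step 4: Under H0, t = rho * sqrt((n-2)/(1-rho^2)) = -0.9553 ~ t(5).
Step 5: Two-sided p-value from the t-distribution with 5 df = 0.383317.
Step 6: alpha = 0.05. fail to reject H0.

rho = -0.3929, p = 0.383317, fail to reject H0 at alpha = 0.05.


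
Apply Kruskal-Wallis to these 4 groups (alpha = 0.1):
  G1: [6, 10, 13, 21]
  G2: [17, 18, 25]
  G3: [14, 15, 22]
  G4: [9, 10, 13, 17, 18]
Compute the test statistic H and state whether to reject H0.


Step 1: Combine all N = 15 observations and assign midranks.
sorted (value, group, rank): (6,G1,1), (9,G4,2), (10,G1,3.5), (10,G4,3.5), (13,G1,5.5), (13,G4,5.5), (14,G3,7), (15,G3,8), (17,G2,9.5), (17,G4,9.5), (18,G2,11.5), (18,G4,11.5), (21,G1,13), (22,G3,14), (25,G2,15)
Step 2: Sum ranks within each group.
R_1 = 23 (n_1 = 4)
R_2 = 36 (n_2 = 3)
R_3 = 29 (n_3 = 3)
R_4 = 32 (n_4 = 5)
Step 3: H = 12/(N(N+1)) * sum(R_i^2/n_i) - 3(N+1)
     = 12/(15*16) * (23^2/4 + 36^2/3 + 29^2/3 + 32^2/5) - 3*16
     = 0.050000 * 1049.38 - 48
     = 4.469167.
Step 4: Ties present; correction factor C = 1 - 24/(15^3 - 15) = 0.992857. Corrected H = 4.469167 / 0.992857 = 4.501319.
Step 5: Under H0, H ~ chi^2(3); p-value = 0.212173.
Step 6: alpha = 0.1. fail to reject H0.

H = 4.5013, df = 3, p = 0.212173, fail to reject H0.


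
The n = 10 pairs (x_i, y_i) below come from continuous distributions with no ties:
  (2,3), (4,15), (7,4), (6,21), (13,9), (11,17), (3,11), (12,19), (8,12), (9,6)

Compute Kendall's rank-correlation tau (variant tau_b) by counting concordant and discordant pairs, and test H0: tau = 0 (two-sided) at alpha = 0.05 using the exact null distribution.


Step 1: Enumerate the 45 unordered pairs (i,j) with i<j and classify each by sign(x_j-x_i) * sign(y_j-y_i).
  (1,2):dx=+2,dy=+12->C; (1,3):dx=+5,dy=+1->C; (1,4):dx=+4,dy=+18->C; (1,5):dx=+11,dy=+6->C
  (1,6):dx=+9,dy=+14->C; (1,7):dx=+1,dy=+8->C; (1,8):dx=+10,dy=+16->C; (1,9):dx=+6,dy=+9->C
  (1,10):dx=+7,dy=+3->C; (2,3):dx=+3,dy=-11->D; (2,4):dx=+2,dy=+6->C; (2,5):dx=+9,dy=-6->D
  (2,6):dx=+7,dy=+2->C; (2,7):dx=-1,dy=-4->C; (2,8):dx=+8,dy=+4->C; (2,9):dx=+4,dy=-3->D
  (2,10):dx=+5,dy=-9->D; (3,4):dx=-1,dy=+17->D; (3,5):dx=+6,dy=+5->C; (3,6):dx=+4,dy=+13->C
  (3,7):dx=-4,dy=+7->D; (3,8):dx=+5,dy=+15->C; (3,9):dx=+1,dy=+8->C; (3,10):dx=+2,dy=+2->C
  (4,5):dx=+7,dy=-12->D; (4,6):dx=+5,dy=-4->D; (4,7):dx=-3,dy=-10->C; (4,8):dx=+6,dy=-2->D
  (4,9):dx=+2,dy=-9->D; (4,10):dx=+3,dy=-15->D; (5,6):dx=-2,dy=+8->D; (5,7):dx=-10,dy=+2->D
  (5,8):dx=-1,dy=+10->D; (5,9):dx=-5,dy=+3->D; (5,10):dx=-4,dy=-3->C; (6,7):dx=-8,dy=-6->C
  (6,8):dx=+1,dy=+2->C; (6,9):dx=-3,dy=-5->C; (6,10):dx=-2,dy=-11->C; (7,8):dx=+9,dy=+8->C
  (7,9):dx=+5,dy=+1->C; (7,10):dx=+6,dy=-5->D; (8,9):dx=-4,dy=-7->C; (8,10):dx=-3,dy=-13->C
  (9,10):dx=+1,dy=-6->D
Step 2: C = 28, D = 17, total pairs = 45.
Step 3: tau = (C - D)/(n(n-1)/2) = (28 - 17)/45 = 0.244444.
Step 4: Exact two-sided p-value (enumerate n! = 3628800 permutations of y under H0): p = 0.380720.
Step 5: alpha = 0.05. fail to reject H0.

tau_b = 0.2444 (C=28, D=17), p = 0.380720, fail to reject H0.
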